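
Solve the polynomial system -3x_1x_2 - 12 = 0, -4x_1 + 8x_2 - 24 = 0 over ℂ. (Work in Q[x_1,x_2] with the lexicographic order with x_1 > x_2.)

Compute a lex Gröbner basis by Buchberger's algorithm.
f_1 = -3x_1x_2 - 12, LT = x_1x_2.
f_2 = -4x_1 + 8x_2 - 24, LT = x_1.

S(f_1,f_2): lcm = x_1x_2. S = 2x_2^2 - 6x_2 + 4.
  leading term x_2^2: no divisor's leading term divides it; move 2x_2^2 to the remainder.
  leading term x_2: no divisor's leading term divides it; move -6x_2 to the remainder.
  leading term 1: no divisor's leading term divides it; move 4 to the remainder.
  remainder 2x_2^2 - 6x_2 + 4 ≠ 0; add h_3 = 2x_2^2 - 6x_2 + 4 to the basis.

S(f_1,h_3): lcm = x_1x_2^2. S = 3x_1x_2 - 2x_1 + 4x_2.
  leading term x_1x_2: subtract (-1)·f_1 from 3x_1x_2 - 2x_1 + 4x_2 → -2x_1 + 4x_2 - 12
  leading term x_1: subtract (1/2)·f_2 from -2x_1 + 4x_2 - 12 → 0
  remainder 0.

S(f_2,h_3): leading monomials are coprime, so the S-polynomial reduces to 0 (Buchberger's first criterion).
Every S-polynomial of the final basis reduces to 0, so we have a Gröbner basis.
Inter-reduce: drop elements whose leading term is divisible by another's, tail-reduce, and make monic.
Reduced Gröbner basis: {x_1 - 2x_2 + 6, x_2^2 - 3x_2 + 2}.

A lex Gröbner basis eliminates variables successively. Here x_2^2 - 3x_2 + 2 depends only on x_2, with roots {1, 2}; lifting each root through the earlier basis elements recovers the full solutions.
  x_2 = 1: the earlier basis element becomes x_1 + 4 = 0, giving x_1 = -4 — point (-4, 1).
  x_2 = 2: the earlier basis element becomes x_1 + 2 = 0, giving x_1 = -2 — point (-2, 2).
Each listed point satisfies every original equation (direct substitution).

{(-4, 1), (-2, 2)}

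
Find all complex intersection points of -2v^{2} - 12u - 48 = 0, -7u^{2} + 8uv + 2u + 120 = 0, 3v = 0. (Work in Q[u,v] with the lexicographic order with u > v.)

{(-4, 0)}

Compute a lex Gröbner basis by Buchberger's algorithm.
f_1 = -12u - 2v^{2} - 48, LT = u.
f_2 = -7u^{2} + 8uv + 2u + 120, LT = u^{2}.
f_3 = 3v, LT = v.

S(f_1,f_2): lcm = u^{2}. S = \tfrac{1}{6}uv^{2} + \tfrac{8}{7}uv + \tfrac{30}{7}u + \tfrac{120}{7}.
  leading term uv^{2}: subtract (-\tfrac{1}{72}v^{2})·f_1 from \tfrac{1}{6}uv^{2} + \tfrac{8}{7}uv + \tfrac{30}{7}u + \tfrac{120}{7} → \tfrac{8}{7}uv + \tfrac{30}{7}u - \tfrac{1}{36}v^{4} - \tfrac{2}{3}v^{2} + \tfrac{120}{7}
  leading term uv: subtract (-\tfrac{2}{21}v)·f_1 from \tfrac{8}{7}uv + \tfrac{30}{7}u - \tfrac{1}{36}v^{4} - \tfrac{2}{3}v^{2} + \tfrac{120}{7} → \tfrac{30}{7}u - \tfrac{1}{36}v^{4} - \tfrac{4}{21}v^{3} - \tfrac{2}{3}v^{2} - \tfrac{32}{7}v + \tfrac{120}{7}
  leading term u: subtract (-\tfrac{5}{14})·f_1 from \tfrac{30}{7}u - \tfrac{1}{36}v^{4} - \tfrac{4}{21}v^{3} - \tfrac{2}{3}v^{2} - \tfrac{32}{7}v + \tfrac{120}{7} → -\tfrac{1}{36}v^{4} - \tfrac{4}{21}v^{3} - \tfrac{29}{21}v^{2} - \tfrac{32}{7}v
  leading term v^{4}: subtract (-\tfrac{1}{108}v^{3})·f_3 from -\tfrac{1}{36}v^{4} - \tfrac{4}{21}v^{3} - \tfrac{29}{21}v^{2} - \tfrac{32}{7}v → -\tfrac{4}{21}v^{3} - \tfrac{29}{21}v^{2} - \tfrac{32}{7}v
  leading term v^{3}: subtract (-\tfrac{4}{63}v^{2})·f_3 from -\tfrac{4}{21}v^{3} - \tfrac{29}{21}v^{2} - \tfrac{32}{7}v → -\tfrac{29}{21}v^{2} - \tfrac{32}{7}v
  leading term v^{2}: subtract (-\tfrac{29}{63}v)·f_3 from -\tfrac{29}{21}v^{2} - \tfrac{32}{7}v → -\tfrac{32}{7}v
  leading term v: subtract (-\tfrac{32}{21})·f_3 from -\tfrac{32}{7}v → 0
  remainder 0.

S(f_1,f_3): leading monomials are coprime, so the S-polynomial reduces to 0 (Buchberger's first criterion).
S(f_2,f_3): leading monomials are coprime, so the S-polynomial reduces to 0 (Buchberger's first criterion).
Every S-polynomial of the final basis reduces to 0, so we have a Gröbner basis.
Inter-reduce: drop elements whose leading term is divisible by another's, tail-reduce, and make monic.
Reduced Gröbner basis: {u + 4, v}.

The lex basis is triangular: the last element involves only v. Solving v = 0 gives v ∈ {0}; substituting each value into the earlier elements determines the remaining variables.
  v = 0: the earlier basis element becomes u + 4 = 0, giving u = -4 — point (-4, 0).
Substituting each solution back into the original system confirms all equations vanish.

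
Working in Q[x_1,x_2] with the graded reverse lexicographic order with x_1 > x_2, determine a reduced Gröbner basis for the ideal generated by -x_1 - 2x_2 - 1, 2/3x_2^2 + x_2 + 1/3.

f_1 = -x_1 - 2x_2 - 1, LT = x_1.
f_2 = 2/3x_2^2 + x_2 + 1/3, LT = x_2^2.

The S-polynomials (S(f_1,f_2)) all reduce to 0 modulo the current basis, so we have a Gröbner basis.

G = {x_2^2 + 3/2x_2 + 1/2, x_1 + 2x_2 + 1}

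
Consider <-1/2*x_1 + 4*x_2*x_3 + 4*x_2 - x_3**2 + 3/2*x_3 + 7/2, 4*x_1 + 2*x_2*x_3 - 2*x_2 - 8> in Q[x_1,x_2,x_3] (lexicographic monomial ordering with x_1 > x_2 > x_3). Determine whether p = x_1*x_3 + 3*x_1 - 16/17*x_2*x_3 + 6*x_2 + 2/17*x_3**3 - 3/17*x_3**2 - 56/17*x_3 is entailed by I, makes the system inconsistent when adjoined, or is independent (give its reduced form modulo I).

x_1*x_3 + 3*x_1 - 16/17*x_2*x_3 + 6*x_2 + 2/17*x_3**3 - 3/17*x_3**2 - 56/17*x_3 is independent of I; its normal form modulo I is 150/17*x_2 - 6/17*x_3**2 - 8/17*x_3 + 117/17.

First compute the reduced Gröbner basis of I by Buchberger's algorithm.
f_1 = -1/2*x_1 + 4*x_2*x_3 + 4*x_2 - x_3**2 + 3/2*x_3 + 7/2, LT = x_1.
f_2 = 4*x_1 + 2*x_2*x_3 - 2*x_2 - 8, LT = x_1.

S(f_1,f_2): lcm = x_1. S = -17/2*x_2*x_3 - 15/2*x_2 + 2*x_3**2 - 3*x_3 - 5.
  leading term x_2*x_3: no divisor's leading term divides it; move -17/2*x_2*x_3 to the remainder.
  leading term x_2: no divisor's leading term divides it; move -15/2*x_2 to the remainder.
  leading term x_3**2: no divisor's leading term divides it; move 2*x_3**2 to the remainder.
  leading term x_3: no divisor's leading term divides it; move -3*x_3 to the remainder.
  leading term 1: no divisor's leading term divides it; move -5 to the remainder.
  remainder -17/2*x_2*x_3 - 15/2*x_2 + 2*x_3**2 - 3*x_3 - 5 ≠ 0; add h_3 = -17/2*x_2*x_3 - 15/2*x_2 + 2*x_3**2 - 3*x_3 - 5 to the basis.

S(f_1,h_3): leading monomials are coprime, so the S-polynomial reduces to 0 (Buchberger's first criterion).
S(f_2,h_3): leading monomials are coprime, so the S-polynomial reduces to 0 (Buchberger's first criterion).
Every S-polynomial of the final basis reduces to 0, so we have a Gröbner basis.
Inter-reduce: drop elements whose leading term is divisible by another's, tail-reduce, and make monic.
Reduced Gröbner basis: {x_1 - 16/17*x_2 + 2/17*x_3**2 - 3/17*x_3 - 39/17, x_2*x_3 + 15/17*x_2 - 4/17*x_3**2 + 6/17*x_3 + 10/17}.
Label its elements g_1 = x_1 - 16/17*x_2 + 2/17*x_3**2 - 3/17*x_3 - 39/17, g_2 = x_2*x_3 + 15/17*x_2 - 4/17*x_3**2 + 6/17*x_3 + 10/17.

Reduce p = x_1*x_3 + 3*x_1 - 16/17*x_2*x_3 + 6*x_2 + 2/17*x_3**3 - 3/17*x_3**2 - 56/17*x_3 modulo G:
  leading term x_1*x_3: subtract (x_3)·g_1 from x_1*x_3 + 3*x_1 - 16/17*x_2*x_3 + 6*x_2 + 2/17*x_3**3 - 3/17*x_3**2 - 56/17*x_3 → 3*x_1 + 6*x_2 - x_3
  leading term x_1: subtract (3)·g_1 from 3*x_1 + 6*x_2 - x_3 → 150/17*x_2 - 6/17*x_3**2 - 8/17*x_3 + 117/17
  leading term x_2: no divisor's leading term divides it; move 150/17*x_2 to the remainder.
  leading term x_3**2: no divisor's leading term divides it; move -6/17*x_3**2 to the remainder.
  leading term x_3: no divisor's leading term divides it; move -8/17*x_3 to the remainder.
  leading term 1: no divisor's leading term divides it; move 117/17 to the remainder.
  normal form = 150/17*x_2 - 6/17*x_3**2 - 8/17*x_3 + 117/17.
The normal form is nonzero, so p ∉ I. Since p minus its normal form lies in I, I + (p) = I + (r) where r = 150/17*x_2 - 6/17*x_3**2 - 8/17*x_3 + 117/17; decide whether this ideal is the whole ring.
Run Buchberger on G together with r (pairs among the g_i already reduce to 0 since G is a Gröbner basis):
g_1 = x_1 - 16/17*x_2 + 2/17*x_3**2 - 3/17*x_3 - 39/17, LT = x_1.
g_2 = x_2*x_3 + 15/17*x_2 - 4/17*x_3**2 + 6/17*x_3 + 10/17, LT = x_2*x_3.
r = 150/17*x_2 - 6/17*x_3**2 - 8/17*x_3 + 117/17, LT = x_2.

S(g_1,g_2): leading monomials are coprime, so the S-polynomial reduces to 0 (Buchberger's first criterion).
S(g_1,r): leading monomials are coprime, so the S-polynomial reduces to 0 (Buchberger's first criterion).
S(g_2,r): lcm = x_2*x_3. S = 15/17*x_2 + 1/25*x_3**3 - 232/1275*x_3**2 - 363/850*x_3 + 10/17.
  leading term x_2: subtract (1/10)·r from 15/17*x_2 + 1/25*x_3**3 - 232/1275*x_3**2 - 363/850*x_3 + 10/17 → 1/25*x_3**3 - 11/75*x_3**2 - 19/50*x_3 - 1/10
  leading term x_3**3: no divisor's leading term divides it; move 1/25*x_3**3 to the remainder.
  leading term x_3**2: no divisor's leading term divides it; move -11/75*x_3**2 to the remainder.
  leading term x_3: no divisor's leading term divides it; move -19/50*x_3 to the remainder.
  leading term 1: no divisor's leading term divides it; move -1/10 to the remainder.
  remainder 1/25*x_3**3 - 11/75*x_3**2 - 19/50*x_3 - 1/10 ≠ 0; add m_4 = 1/25*x_3**3 - 11/75*x_3**2 - 19/50*x_3 - 1/10 to the basis.

S(g_1,m_4): leading monomials are coprime, so the S-polynomial reduces to 0 (Buchberger's first criterion).
S(g_2,m_4): lcm = x_2*x_3**3. S = 232/51*x_2*x_3**2 + 19/2*x_2*x_3 + 5/2*x_2 - 4/17*x_3**4 + 6/17*x_3**3 + 10/17*x_3**2.
  leading term x_2*x_3**2: subtract (232/51*x_3)·g_2 from 232/51*x_2*x_3**2 + 19/2*x_2*x_3 + 5/2*x_2 - 4/17*x_3**4 + 6/17*x_3**3 + 10/17*x_3**2 → 3171/578*x_2*x_3 + 5/2*x_2 - 4/17*x_3**4 + 1234/867*x_3**3 - 294/289*x_3**2 - 2320/867*x_3
  leading term x_2*x_3: subtract (3171/578)·g_2 from 3171/578*x_2*x_3 + 5/2*x_2 - 4/17*x_3**4 + 1234/867*x_3**3 - 294/289*x_3**2 - 2320/867*x_3 → -11500/4913*x_2 - 4/17*x_3**4 + 1234/867*x_3**3 + 1344/4913*x_3**2 - 67979/14739*x_3 - 15855/4913
  leading term x_2: subtract (-230/867)·r from -11500/4913*x_2 - 4/17*x_3**4 + 1234/867*x_3**3 + 1344/4913*x_3**2 - 67979/14739*x_3 - 15855/4913 → -4/17*x_3**4 + 1234/867*x_3**3 + 52/289*x_3**2 - 1369/289*x_3 - 405/289
  leading term x_3**4: subtract (-100/17*x_3)·m_4 from -4/17*x_3**4 + 1234/867*x_3**3 + 52/289*x_3**2 - 1369/289*x_3 - 405/289 → 162/289*x_3**3 - 594/289*x_3**2 - 1539/289*x_3 - 405/289
  leading term x_3**3: subtract (4050/289)·m_4 from 162/289*x_3**3 - 594/289*x_3**2 - 1539/289*x_3 - 405/289 → 0
  remainder 0.

S(r,m_4): leading monomials are coprime, so the S-polynomial reduces to 0 (Buchberger's first criterion).
Every S-polynomial of the final basis reduces to 0, so we have a Gröbner basis.
Inter-reduce: drop elements whose leading term is divisible by another's, tail-reduce, and make monic.
Reduced Gröbner basis: {x_1 + 2/25*x_3**2 - 17/75*x_3 - 39/25, x_2 - 1/25*x_3**2 - 4/75*x_3 + 39/50, x_3**3 - 11/3*x_3**2 - 19/2*x_3 - 5/2}.
The reduced Gröbner basis of I + (p) is {x_1 + 2/25*x_3**2 - 17/75*x_3 - 39/25, x_2 - 1/25*x_3**2 - 4/75*x_3 + 39/50, x_3**3 - 11/3*x_3**2 - 19/2*x_3 - 5/2} ≠ {1}, a proper ideal, so the enlarged system stays consistent: p is independent of I, with normal form 150/17*x_2 - 6/17*x_3**2 - 8/17*x_3 + 117/17.

The remainder on division by a Gröbner basis is unique — it is the normal form.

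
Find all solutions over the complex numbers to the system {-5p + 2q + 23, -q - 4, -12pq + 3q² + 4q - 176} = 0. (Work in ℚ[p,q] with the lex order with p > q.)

Compute a lex Gröbner basis by Buchberger's algorithm.
f_1 = -5p + 2q + 23, LT = p.
f_2 = -q - 4, LT = q.
f_3 = -12pq + 3q² + 4q - 176, LT = pq.

The S-polynomials (S(f_1,f_2), S(f_1,f_3), S(f_2,f_3)) all reduce to 0 modulo the current basis, so we have a Gröbner basis.
Inter-reduce: drop elements whose leading term is divisible by another's, tail-reduce, and make monic.
Reduced Gröbner basis: {p - 3, q + 4}.

Since the basis is lex-ordered, q + 4 is univariate in q. Its roots are {-4}. Back-substituting each root into the other basis elements fixes the other coordinates.
  q = -4: the earlier basis element becomes p - 3 = 0, giving p = 3 — point (3, -4).
Check: every point annihilates each of the original generators.

{(3, -4)}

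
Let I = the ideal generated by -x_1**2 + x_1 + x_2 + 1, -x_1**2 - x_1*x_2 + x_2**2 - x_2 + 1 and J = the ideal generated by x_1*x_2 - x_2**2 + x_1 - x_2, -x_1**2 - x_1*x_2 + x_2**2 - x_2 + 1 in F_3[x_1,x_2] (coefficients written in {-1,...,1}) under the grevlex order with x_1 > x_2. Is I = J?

Yes, the ideals are equal.

Equality of ideals is decidable: compute both reduced Gröbner bases (unique for the ordering) and check whether they agree.
Buchberger on the first generating set:
f_1 = -x_1**2 + x_1 + x_2 + 1, LT = x_1**2.
f_2 = -x_1**2 - x_1*x_2 + x_2**2 - x_2 + 1, LT = x_1**2.

S(f_1,f_2): lcm = x_1**2. S = -x_1*x_2 + x_2**2 - x_1 + x_2.
  reduce S modulo (f_1, f_2):
  remainder -x_1*x_2 + x_2**2 - x_1 + x_2 ≠ 0; add g_3 = -x_1*x_2 + x_2**2 - x_1 + x_2 to the basis.

S(f_1,g_3): lcm = x_1**2*x_2. S = x_1*x_2**2 - x_1**2 - x_2**2 - x_2.
  reduce S modulo (f_1, f_2, g_3):
  remainder x_2**3 - x_2**2 - 1 ≠ 0; add g_4 = x_2**3 - x_2**2 - 1 to the basis.

The other S-polynomials (S(f_2,g_3), S(f_1,g_4), S(f_2,g_4), S(g_3,g_4)) all reduce to 0 modulo the current basis, so we have a Gröbner basis.
Inter-reduce: drop elements whose leading term is divisible by another's, tail-reduce, and make monic.
Reduced Gröbner basis: {x_2**3 - x_2**2 - 1, x_1**2 - x_1 - x_2 - 1, x_1*x_2 - x_2**2 + x_1 - x_2}.

Buchberger on the second generating set:
h_1 = x_1*x_2 - x_2**2 + x_1 - x_2, LT = x_1*x_2.
h_2 = -x_1**2 - x_1*x_2 + x_2**2 - x_2 + 1, LT = x_1**2.

S(h_1,h_2): lcm = x_1**2*x_2. S = x_1*x_2**2 + x_2**3 + x_1**2 - x_1*x_2 - x_2**2 + x_2.
  reduce S modulo (h_1, h_2):
  remainder -x_2**3 + x_2**2 + 1 ≠ 0; add k_3 = -x_2**3 + x_2**2 + 1 to the basis.

The other S-polynomials (S(h_1,k_3), S(h_2,k_3)) all reduce to 0 modulo the current basis, so we have a Gröbner basis.
Inter-reduce: drop elements whose leading term is divisible by another's, tail-reduce, and make monic.
Reduced Gröbner basis: {x_2**3 - x_2**2 - 1, x_1**2 - x_1 - x_2 - 1, x_1*x_2 - x_2**2 + x_1 - x_2}.

The two bases agree; hence the ideals are identical.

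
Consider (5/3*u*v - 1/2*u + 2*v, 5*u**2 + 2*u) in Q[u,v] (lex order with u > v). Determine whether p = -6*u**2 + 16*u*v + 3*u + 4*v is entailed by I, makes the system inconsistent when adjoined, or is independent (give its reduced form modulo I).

-6*u**2 + 16*u*v + 3*u + 4*v is independent of I; its normal form modulo I is 12*v.

First compute the reduced Gröbner basis of I by Buchberger's algorithm.
f_1 = 5/3*u*v - 1/2*u + 2*v, LT = u*v.
f_2 = 5*u**2 + 2*u, LT = u**2.

S(f_1,f_2): lcm = u**2*v. S = -3/10*u**2 + 4/5*u*v.
  leading term u**2: subtract (-3/50)·f_2 from -3/10*u**2 + 4/5*u*v → 4/5*u*v + 3/25*u
  leading term u*v: subtract (12/25)·f_1 from 4/5*u*v + 3/25*u → 9/25*u - 24/25*v
  leading term u: no divisor's leading term divides it; move 9/25*u to the remainder.
  leading term v: no divisor's leading term divides it; move -24/25*v to the remainder.
  remainder 9/25*u - 24/25*v ≠ 0; add h_3 = 9/25*u - 24/25*v to the basis.

S(f_1,h_3): lcm = u*v. S = -3/10*u + 8/3*v**2 + 6/5*v.
  leading term u: subtract (-5/6)·h_3 from -3/10*u + 8/3*v**2 + 6/5*v → 8/3*v**2 + 2/5*v
  leading term v**2: no divisor's leading term divides it; move 8/3*v**2 to the remainder.
  leading term v: no divisor's leading term divides it; move 2/5*v to the remainder.
  remainder 8/3*v**2 + 2/5*v ≠ 0; add h_4 = 8/3*v**2 + 2/5*v to the basis.

S(f_2,h_3): lcm = u**2. S = 8/3*u*v + 2/5*u.
  leading term u*v: subtract (8/5)·f_1 from 8/3*u*v + 2/5*u → 6/5*u - 16/5*v
  leading term u: subtract (10/3)·h_3 from 6/5*u - 16/5*v → 0
  remainder 0.

S(f_1,h_4): lcm = u*v**2. S = -9/20*u*v + 6/5*v**2.
  leading term u*v: subtract (-27/100)·f_1 from -9/20*u*v + 6/5*v**2 → -27/200*u + 6/5*v**2 + 27/50*v
  leading term u: subtract (-3/8)·h_3 from -27/200*u + 6/5*v**2 + 27/50*v → 6/5*v**2 + 9/50*v
  leading term v**2: subtract (9/20)·h_4 from 6/5*v**2 + 9/50*v → 0
  remainder 0.

S(f_2,h_4): leading monomials are coprime, so the S-polynomial reduces to 0 (Buchberger's first criterion).
S(h_3,h_4): leading monomials are coprime, so the S-polynomial reduces to 0 (Buchberger's first criterion).
Every S-polynomial of the final basis reduces to 0, so we have a Gröbner basis.
Inter-reduce: drop elements whose leading term is divisible by another's, tail-reduce, and make monic.
Reduced Gröbner basis: {u - 8/3*v, v**2 + 3/20*v}.
Label its elements g_1 = u - 8/3*v, g_2 = v**2 + 3/20*v.

Reduce p = -6*u**2 + 16*u*v + 3*u + 4*v modulo G:
  leading term u**2: subtract (-6*u)·g_1 from -6*u**2 + 16*u*v + 3*u + 4*v → 3*u + 4*v
  leading term u: subtract (3)·g_1 from 3*u + 4*v → 12*v
  leading term v: no divisor's leading term divides it; move 12*v to the remainder.
  normal form = 12*v.
The normal form is nonzero, so p ∉ I. Since p minus its normal form lies in I, I + (p) = I + (r) where r = 12*v; decide whether this ideal is the whole ring.
Run Buchberger on G together with r (pairs among the g_i already reduce to 0 since G is a Gröbner basis):
g_1 = u - 8/3*v, LT = u.
g_2 = v**2 + 3/20*v, LT = v**2.
r = 12*v, LT = v.

S(g_1,g_2): leading monomials are coprime, so the S-polynomial reduces to 0 (Buchberger's first criterion).
S(g_1,r): leading monomials are coprime, so the S-polynomial reduces to 0 (Buchberger's first criterion).
S(g_2,r): lcm = v**2. S = 3/20*v.
  leading term v: subtract (1/80)·r from 3/20*v → 0
  remainder 0.

Every S-polynomial of the final basis reduces to 0, so we have a Gröbner basis.
Inter-reduce: drop elements whose leading term is divisible by another's, tail-reduce, and make monic.
Reduced Gröbner basis: {u, v}.
The reduced Gröbner basis of I + (p) is {u, v} ≠ {1}, a proper ideal, so the enlarged system stays consistent: p is independent of I, with normal form 12*v.

The remainder on division by a Gröbner basis is unique — it is the normal form.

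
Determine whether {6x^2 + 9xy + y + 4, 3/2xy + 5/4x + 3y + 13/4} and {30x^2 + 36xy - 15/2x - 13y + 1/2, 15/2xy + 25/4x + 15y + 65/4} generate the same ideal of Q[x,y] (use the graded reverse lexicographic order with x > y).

Two ideals are equal iff their reduced Gröbner bases coincide (the reduced basis is unique for a fixed ordering).
Buchberger on the first generating set:
f_1 = 6x^2 + 9xy + y + 4, LT = x^2.
f_2 = 3/2xy + 5/4x + 3y + 13/4, LT = xy.

S(f_1,f_2): lcm = x^2y. S = 3/2xy^2 - 5/6x^2 - 2xy + 1/6y^2 - 13/6x + 2/3y.
  leading term xy^2: subtract (y)·f_2 from 3/2xy^2 - 5/6x^2 - 2xy + 1/6y^2 - 13/6x + 2/3y → -5/6x^2 - 13/4xy - 17/6y^2 - 13/6x - 31/12y
  leading term x^2: subtract (-5/36)·f_1 from -5/6x^2 - 13/4xy - 17/6y^2 - 13/6x - 31/12y → -2xy - 17/6y^2 - 13/6x - 22/9y + 5/9
  leading term xy: subtract (-4/3)·f_2 from -2xy - 17/6y^2 - 13/6x - 22/9y + 5/9 → -17/6y^2 - 1/2x + 14/9y + 44/9
  leading term y^2: no divisor's leading term divides it; move -17/6y^2 to the remainder.
  leading term x: no divisor's leading term divides it; move -1/2x to the remainder.
  leading term y: no divisor's leading term divides it; move 14/9y to the remainder.
  leading term 1: no divisor's leading term divides it; move 44/9 to the remainder.
  remainder -17/6y^2 - 1/2x + 14/9y + 44/9 ≠ 0; add g_3 = -17/6y^2 - 1/2x + 14/9y + 44/9 to the basis.

The other S-polynomials (S(f_1,g_3), S(f_2,g_3)) all reduce to 0 modulo the current basis, so we have a Gröbner basis.
Inter-reduce: drop elements whose leading term is divisible by another's, tail-reduce, and make monic.
Reduced Gröbner basis: {x^2 - 5/4x - 17/6y - 31/12, xy + 5/6x + 2y + 13/6, y^2 + 3/17x - 28/51y - 88/51}.

Buchberger on the second generating set:
h_1 = 30x^2 + 36xy - 15/2x - 13y + 1/2, LT = x^2.
h_2 = 15/2xy + 25/4x + 15y + 65/4, LT = xy.

S(h_1,h_2): lcm = x^2y. S = 6/5xy^2 - 5/6x^2 - 9/4xy - 13/30y^2 - 13/6x + 1/60y.
  leading term xy^2: subtract (4/25y)·h_2 from 6/5xy^2 - 5/6x^2 - 9/4xy - 13/30y^2 - 13/6x + 1/60y → -5/6x^2 - 13/4xy - 17/6y^2 - 13/6x - 31/12y
  leading term x^2: subtract (-1/36)·h_1 from -5/6x^2 - 13/4xy - 17/6y^2 - 13/6x - 31/12y → -9/4xy - 17/6y^2 - 19/8x - 53/18y + 1/72
  leading term xy: subtract (-3/10)·h_2 from -9/4xy - 17/6y^2 - 19/8x - 53/18y + 1/72 → -17/6y^2 - 1/2x + 14/9y + 44/9
  leading term y^2: no divisor's leading term divides it; move -17/6y^2 to the remainder.
  leading term x: no divisor's leading term divides it; move -1/2x to the remainder.
  leading term y: no divisor's leading term divides it; move 14/9y to the remainder.
  leading term 1: no divisor's leading term divides it; move 44/9 to the remainder.
  remainder -17/6y^2 - 1/2x + 14/9y + 44/9 ≠ 0; add k_3 = -17/6y^2 - 1/2x + 14/9y + 44/9 to the basis.

The other S-polynomials (S(h_1,k_3), S(h_2,k_3)) all reduce to 0 modulo the current basis, so we have a Gröbner basis.
Inter-reduce: drop elements whose leading term is divisible by another's, tail-reduce, and make monic.
Reduced Gröbner basis: {x^2 - 5/4x - 17/6y - 31/12, xy + 5/6x + 2y + 13/6, y^2 + 3/17x - 28/51y - 88/51}.

Same reduced basis, so the two generating sets span the same ideal.

Yes, the ideals are equal.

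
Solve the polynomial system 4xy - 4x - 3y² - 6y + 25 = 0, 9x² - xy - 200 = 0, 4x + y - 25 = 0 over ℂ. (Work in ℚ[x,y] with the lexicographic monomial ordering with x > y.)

Compute a lex Gröbner basis by Buchberger's algorithm.
f_1 = 4xy - 4x - 3y² - 6y + 25, LT = xy.
f_2 = 9x² - xy - 200, LT = x².
f_3 = 4x + y - 25, LT = x.

S(f_1,f_2): lcm = x²y. S = -x² - 23/36xy² - 3/2xy + 25/4x + 200/9y.
  leading term x²: subtract (-1/9)·f_2 from -x² - 23/36xy² - 3/2xy + 25/4x + 200/9y → -23/36xy² - 29/18xy + 25/4x + 200/9y - 200/9
  leading term xy²: subtract (-23/144y)·f_1 from -23/36xy² - 29/18xy + 25/4x + 200/9y - 200/9 → -9/4xy + 25/4x - 23/48y³ - 23/24y² + 3775/144y - 200/9
  leading term xy: subtract (-9/16)·f_1 from -9/4xy + 25/4x - 23/48y³ - 23/24y² + 3775/144y - 200/9 → 4x - 23/48y³ - 127/48y² + 3289/144y - 1175/144
  leading term x: subtract (1)·f_3 from 4x - 23/48y³ - 127/48y² + 3289/144y - 1175/144 → -23/48y³ - 127/48y² + 3145/144y + 2425/144
  leading term y³: no divisor's leading term divides it; move -23/48y³ to the remainder.
  leading term y²: no divisor's leading term divides it; move -127/48y² to the remainder.
  leading term y: no divisor's leading term divides it; move 3145/144y to the remainder.
  leading term 1: no divisor's leading term divides it; move 2425/144 to the remainder.
  remainder -23/48y³ - 127/48y² + 3145/144y + 2425/144 ≠ 0; add h_4 = -23/48y³ - 127/48y² + 3145/144y + 2425/144 to the basis.

S(f_1,f_3): lcm = xy. S = -x - y² + 19/4y + 25/4.
  leading term x: subtract (-¼)·f_3 from -x - y² + 19/4y + 25/4 → -y² + 5y
  leading term y²: no divisor's leading term divides it; move -y² to the remainder.
  leading term y: no divisor's leading term divides it; move 5y to the remainder.
  remainder -y² + 5y ≠ 0; add h_5 = -y² + 5y to the basis.

S(f_2,f_3): lcm = x². S = -13/36xy + 25/4x - 200/9.
  leading term xy: subtract (-13/144)·f_1 from -13/36xy + 25/4x - 200/9 → 53/9x - 13/48y² - 13/24y - 2875/144
  leading term x: subtract (53/36)·f_3 from 53/9x - 13/48y² - 13/24y - 2875/144 → -13/48y² - 145/72y + 2425/144
  leading term y²: subtract (13/48)·h_5 from -13/48y² - 145/72y + 2425/144 → -485/144y + 2425/144
  leading term y: no divisor's leading term divides it; move -485/144y to the remainder.
  leading term 1: no divisor's leading term divides it; move 2425/144 to the remainder.
  remainder -485/144y + 2425/144 ≠ 0; add h_6 = -485/144y + 2425/144 to the basis.

The other S-polynomials (S(f_1,h_4), S(f_2,h_4), S(f_3,h_4), S(f_1,h_5), S(f_2,h_5), S(f_3,h_5), S(h_4,h_5), S(f_1,h_6), S(f_2,h_6), S(f_3,h_6), S(h_4,h_6), S(h_5,h_6)) all reduce to 0 modulo the current basis, so we have a Gröbner basis.
Inter-reduce: drop elements whose leading term is divisible by another's, tail-reduce, and make monic.
Reduced Gröbner basis: {x - 5, y - 5}.

Elimination: the polynomial y - 5 lies in the elimination ideal for y, so y ∈ {5}. For each such y, the remaining basis elements (now univariate) give the rest of the solution.
  y = 5: the earlier basis element becomes x - 5 = 0, giving x = 5 — point (5, 5).
Each listed point satisfies every original equation (direct substitution).

{(5, 5)}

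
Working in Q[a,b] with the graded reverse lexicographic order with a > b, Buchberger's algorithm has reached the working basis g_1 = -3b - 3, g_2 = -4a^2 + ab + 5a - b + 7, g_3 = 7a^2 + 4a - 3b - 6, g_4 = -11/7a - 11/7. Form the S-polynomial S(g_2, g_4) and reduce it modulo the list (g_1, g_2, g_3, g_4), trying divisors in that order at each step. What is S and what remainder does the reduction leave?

S(g_2, g_4) = -1/4ab - 9/4a + 1/4b - 7/4; remainder on division = 0.

lcm(LM(g_2), LM(g_4)) = a^2.
S = (lcm/LT(g_2))·g_2 − (lcm/LT(g_4))·g_4 = -1/4ab - 9/4a + 1/4b - 7/4.
Reduce S modulo (g_1, g_2, g_3, g_4) in that order:
  leading term ab: subtract (1/12a)·g_1 from -1/4ab - 9/4a + 1/4b - 7/4 → -2a + 1/4b - 7/4
  leading term a: subtract (14/11)·g_4 from -2a + 1/4b - 7/4 → 1/4b + 1/4
  leading term b: subtract (-1/12)·g_1 from 1/4b + 1/4 → 0
The remainder is 0, so this S-polynomial contributes no new basis element.
An S-polynomial is built so that the two leading terms cancel; whether anything survives reduction is exactly the Gröbner-basis criterion.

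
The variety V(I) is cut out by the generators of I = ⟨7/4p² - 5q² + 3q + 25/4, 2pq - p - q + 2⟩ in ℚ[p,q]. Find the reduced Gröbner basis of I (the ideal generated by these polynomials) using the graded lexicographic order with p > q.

f_1 = 7/4p² - 5q² + 3q + 25/4, LT = p².
f_2 = 2pq - p - q + 2, LT = pq.

S(f_1,f_2): lcm = p²q. S = -20/7q³ + ½p² + ½pq + 12/7q² - p + 25/7q.
  reduce S modulo (f_1, f_2):
  remainder -20/7q³ + 22/7q² - ¾p + 83/28q - 16/7 ≠ 0; add g_3 = -20/7q³ + 22/7q² - ¾p + 83/28q - 16/7 to the basis.

The other S-polynomials (S(f_1,g_3), S(f_2,g_3)) all reduce to 0 modulo the current basis, so we have a Gröbner basis.

G = {q³ - 11/10q² + 21/80p - 83/80q + ⅘, p² - 20/7q² + 12/7q + 25/7, pq - ½p - ½q + 1}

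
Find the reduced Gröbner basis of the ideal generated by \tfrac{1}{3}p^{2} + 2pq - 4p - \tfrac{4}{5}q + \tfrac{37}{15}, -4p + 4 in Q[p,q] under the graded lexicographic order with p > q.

f_1 = \tfrac{1}{3}p^{2} + 2pq - 4p - \tfrac{4}{5}q + \tfrac{37}{15}, LT = p^{2}.
f_2 = -4p + 4, LT = p.

S(f_1,f_2): lcm = p^{2}. S = 6pq - 11p - \tfrac{12}{5}q + \tfrac{37}{5}.
  leading term pq: subtract (-\tfrac{3}{2}q)·f_2 from 6pq - 11p - \tfrac{12}{5}q + \tfrac{37}{5} → -11p + \tfrac{18}{5}q + \tfrac{37}{5}
  leading term p: subtract (\tfrac{11}{4})·f_2 from -11p + \tfrac{18}{5}q + \tfrac{37}{5} → \tfrac{18}{5}q - \tfrac{18}{5}
  leading term q: no divisor's leading term divides it; move \tfrac{18}{5}q to the remainder.
  leading term 1: no divisor's leading term divides it; move -\tfrac{18}{5} to the remainder.
  remainder \tfrac{18}{5}q - \tfrac{18}{5} ≠ 0; add g_3 = \tfrac{18}{5}q - \tfrac{18}{5} to the basis.

S(f_1,g_3): leading monomials are coprime, so the S-polynomial reduces to 0 (Buchberger's first criterion).
S(f_2,g_3): leading monomials are coprime, so the S-polynomial reduces to 0 (Buchberger's first criterion).
Every S-polynomial of the final basis reduces to 0, so we have a Gröbner basis.
Inter-reduce: drop elements whose leading term is divisible by another's, tail-reduce, and make monic.

G = {p - 1, q - 1}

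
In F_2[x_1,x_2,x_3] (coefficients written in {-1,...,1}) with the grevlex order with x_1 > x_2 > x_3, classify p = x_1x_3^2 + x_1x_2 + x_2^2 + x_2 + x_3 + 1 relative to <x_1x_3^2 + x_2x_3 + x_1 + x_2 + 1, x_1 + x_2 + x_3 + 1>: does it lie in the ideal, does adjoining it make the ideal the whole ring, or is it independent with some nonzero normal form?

Adjoining x_1x_3^2 + x_1x_2 + x_2^2 + x_2 + x_3 + 1 makes the ideal the whole ring: the system is inconsistent.

First compute the reduced Gröbner basis of I by Buchberger's algorithm.
f_1 = x_1x_3^2 + x_2x_3 + x_1 + x_2 + 1, LT = x_1x_3^2.
f_2 = x_1 + x_2 + x_3 + 1, LT = x_1.

S(f_1,f_2): lcm = x_1x_3^2. S = x_2x_3^2 + x_3^3 + x_2x_3 + x_3^2 + x_1 + x_2 + 1.
  reduce S modulo (f_1, f_2):
  remainder x_2x_3^2 + x_3^3 + x_2x_3 + x_3^2 + x_3 ≠ 0; add h_3 = x_2x_3^2 + x_3^3 + x_2x_3 + x_3^2 + x_3 to the basis.

The other S-polynomials (S(f_1,h_3), S(f_2,h_3)) all reduce to 0 modulo the current basis, so we have a Gröbner basis.
Inter-reduce: drop elements whose leading term is divisible by another's, tail-reduce, and make monic.
Reduced Gröbner basis: {x_2x_3^2 + x_3^3 + x_2x_3 + x_3^2 + x_3, x_1 + x_2 + x_3 + 1}.
Label its elements g_1 = x_2x_3^2 + x_3^3 + x_2x_3 + x_3^2 + x_3, g_2 = x_1 + x_2 + x_3 + 1.

Reduce p = x_1x_3^2 + x_1x_2 + x_2^2 + x_2 + x_3 + 1 modulo G:
  leading term x_1x_3^2: subtract (x_3^2)·g_2 from x_1x_3^2 + x_1x_2 + x_2^2 + x_2 + x_3 + 1 → x_2x_3^2 + x_3^3 + x_1x_2 + x_2^2 + x_3^2 + x_2 + x_3 + 1
  leading term x_2x_3^2: subtract (1)·g_1 from x_2x_3^2 + x_3^3 + x_1x_2 + x_2^2 + x_3^2 + x_2 + x_3 + 1 → x_1x_2 + x_2^2 + x_2x_3 + x_2 + 1
  leading term x_1x_2: subtract (x_2)·g_2 from x_1x_2 + x_2^2 + x_2x_3 + x_2 + 1 → 1
  leading term 1: no divisor's leading term divides it; move 1 to the remainder.
  normal form = 1.
The normal form is nonzero, so p ∉ I. Since p minus its normal form lies in I, I + (p) = I + (r) where r = 1; decide whether this ideal is the whole ring.
Here r = 1 is a nonzero constant, hence a unit: 1 ∈ I + (p), the Gröbner basis of I + (p) is {1}, and the enlarged system has no common solution — adjoining p is inconsistent.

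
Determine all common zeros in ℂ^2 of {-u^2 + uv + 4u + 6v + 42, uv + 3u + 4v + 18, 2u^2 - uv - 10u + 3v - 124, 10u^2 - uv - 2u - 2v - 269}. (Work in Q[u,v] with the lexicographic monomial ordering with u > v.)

{(-5, 3)}

Compute a lex Gröbner basis by Buchberger's algorithm.
f_1 = -u^2 + uv + 4u + 6v + 42, LT = u^2.
f_2 = uv + 3u + 4v + 18, LT = uv.
f_3 = 2u^2 - uv - 10u + 3v - 124, LT = u^2.
f_4 = 10u^2 - uv - 2u - 2v - 269, LT = u^2.

S(f_1,f_2): lcm = u^2v. S = -3u^2 - uv^2 - 8uv - 18u - 6v^2 - 42v.
  reduce S modulo (f_1, f_2, f_3, f_4):
  remainder -6u - 2v^2 - 10v + 18 ≠ 0; add h_5 = -6u - 2v^2 - 10v + 18 to the basis.

S(f_1,f_3): lcm = u^2. S = -1/2uv + u - 15/2v + 20.
  reduce S modulo (f_1, f_2, f_3, f_4, h_5):
  remainder -5/6v^2 - 29/3v + 73/2 ≠ 0; add h_6 = -5/6v^2 - 29/3v + 73/2 to the basis.

S(f_1,f_4): lcm = u^2. S = -9/10uv - 19/5u - 29/5v - 151/10.
  reduce S modulo (f_1, f_2, f_3, f_4, h_5, h_6):
  remainder -231/50v + 693/50 ≠ 0; add h_7 = -231/50v + 693/50 to the basis.

The other S-polynomials (S(f_2,f_3), S(f_2,f_4), S(f_3,f_4), S(f_1,h_5), S(f_2,h_5), S(f_3,h_5), S(f_4,h_5), S(f_1,h_6), S(f_2,h_6), S(f_3,h_6), S(f_4,h_6), S(h_5,h_6), S(f_1,h_7), S(f_2,h_7), S(f_3,h_7), S(f_4,h_7), S(h_5,h_7), S(h_6,h_7)) all reduce to 0 modulo the current basis, so we have a Gröbner basis.
Inter-reduce: drop elements whose leading term is divisible by another's, tail-reduce, and make monic.
Reduced Gröbner basis: {u + 5, v - 3}.

Since the basis is lex-ordered, v - 3 is univariate in v. Its roots are {3}. Back-substituting each root into the other basis elements fixes the other coordinates.
  v = 3: the earlier basis element becomes u + 5 = 0, giving u = -5 — point (-5, 3).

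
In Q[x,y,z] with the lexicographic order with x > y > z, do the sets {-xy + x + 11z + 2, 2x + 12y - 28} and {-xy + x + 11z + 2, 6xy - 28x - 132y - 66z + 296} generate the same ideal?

For a fixed monomial order, each ideal has a unique reduced Gröbner basis; comparing bases decides equality.
Buchberger on the first generating set:
f_1 = -xy + x + 11z + 2, LT = xy.
f_2 = 2x + 12y - 28, LT = x.

S(f_1,f_2): lcm = xy. S = -x - 6y^{2} + 14y - 11z - 2.
  leading term x: subtract (-\tfrac{1}{2})·f_2 from -x - 6y^{2} + 14y - 11z - 2 → -6y^{2} + 20y - 11z - 16
  leading term y^{2}: no divisor's leading term divides it; move -6y^{2} to the remainder.
  leading term y: no divisor's leading term divides it; move 20y to the remainder.
  leading term z: no divisor's leading term divides it; move -11z to the remainder.
  leading term 1: no divisor's leading term divides it; move -16 to the remainder.
  remainder -6y^{2} + 20y - 11z - 16 ≠ 0; add g_3 = -6y^{2} + 20y - 11z - 16 to the basis.

The other S-polynomials (S(f_1,g_3), S(f_2,g_3)) all reduce to 0 modulo the current basis, so we have a Gröbner basis.
Inter-reduce: drop elements whose leading term is divisible by another's, tail-reduce, and make monic.
Reduced Gröbner basis: {x + 6y - 14, y^{2} - \tfrac{10}{3}y + \tfrac{11}{6}z + \tfrac{8}{3}}.

Buchberger on the second generating set:
h_1 = -xy + x + 11z + 2, LT = xy.
h_2 = 6xy - 28x - 132y - 66z + 296, LT = xy.

S(h_1,h_2): lcm = xy. S = \tfrac{11}{3}x + 22y - \tfrac{154}{3}.
  leading term x: no divisor's leading term divides it; move \tfrac{11}{3}x to the remainder.
  leading term y: no divisor's leading term divides it; move 22y to the remainder.
  leading term 1: no divisor's leading term divides it; move -\tfrac{154}{3} to the remainder.
  remainder \tfrac{11}{3}x + 22y - \tfrac{154}{3} ≠ 0; add k_3 = \tfrac{11}{3}x + 22y - \tfrac{154}{3} to the basis.

S(h_1,k_3): lcm = xy. S = -x - 6y^{2} + 14y - 11z - 2.
  leading term x: subtract (-\tfrac{3}{11})·k_3 from -x - 6y^{2} + 14y - 11z - 2 → -6y^{2} + 20y - 11z - 16
  leading term y^{2}: no divisor's leading term divides it; move -6y^{2} to the remainder.
  leading term y: no divisor's leading term divides it; move 20y to the remainder.
  leading term z: no divisor's leading term divides it; move -11z to the remainder.
  leading term 1: no divisor's leading term divides it; move -16 to the remainder.
  remainder -6y^{2} + 20y - 11z - 16 ≠ 0; add k_4 = -6y^{2} + 20y - 11z - 16 to the basis.

The other S-polynomials (S(h_2,k_3), S(h_1,k_4), S(h_2,k_4), S(k_3,k_4)) all reduce to 0 modulo the current basis, so we have a Gröbner basis.
Inter-reduce: drop elements whose leading term is divisible by another's, tail-reduce, and make monic.
Reduced Gröbner basis: {x + 6y - 14, y^{2} - \tfrac{10}{3}y + \tfrac{11}{6}z + \tfrac{8}{3}}.

Same reduced basis, so the two generating sets span the same ideal.

Yes, the ideals are equal.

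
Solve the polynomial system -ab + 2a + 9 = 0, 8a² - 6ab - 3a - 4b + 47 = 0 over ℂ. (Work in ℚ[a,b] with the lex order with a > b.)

Compute a lex Gröbner basis by Buchberger's algorithm.
f_1 = -ab + 2a + 9, LT = ab.
f_2 = 8a² - 6ab - 3a - 4b + 47, LT = a².

S(f_1,f_2): lcm = a²b. S = -2a² + ¾ab² + ⅜ab - 9a + ½b² - 47/8b.
  leading term a²: subtract (-¼)·f_2 from -2a² + ¾ab² + ⅜ab - 9a + ½b² - 47/8b → ¾ab² - 9/8ab - 39/4a + ½b² - 55/8b + 47/4
  leading term ab²: subtract (-¾b)·f_1 from ¾ab² - 9/8ab - 39/4a + ½b² - 55/8b + 47/4 → ⅜ab - 39/4a + ½b² - ⅛b + 47/4
  leading term ab: subtract (-⅜)·f_1 from ⅜ab - 39/4a + ½b² - ⅛b + 47/4 → -9a + ½b² - ⅛b + 121/8
  leading term a: no divisor's leading term divides it; move -9a to the remainder.
  leading term b²: no divisor's leading term divides it; move ½b² to the remainder.
  leading term b: no divisor's leading term divides it; move -⅛b to the remainder.
  leading term 1: no divisor's leading term divides it; move 121/8 to the remainder.
  remainder -9a + ½b² - ⅛b + 121/8 ≠ 0; add h_3 = -9a + ½b² - ⅛b + 121/8 to the basis.

S(f_1,h_3): lcm = ab. S = -2a + 1/18b³ - 1/72b² + 121/72b - 9.
  leading term a: subtract (2/9)·h_3 from -2a + 1/18b³ - 1/72b² + 121/72b - 9 → 1/18b³ - ⅛b² + 41/24b - 445/36
  leading term b³: no divisor's leading term divides it; move 1/18b³ to the remainder.
  leading term b²: no divisor's leading term divides it; move -⅛b² to the remainder.
  leading term b: no divisor's leading term divides it; move 41/24b to the remainder.
  leading term 1: no divisor's leading term divides it; move -445/36 to the remainder.
  remainder 1/18b³ - ⅛b² + 41/24b - 445/36 ≠ 0; add h_4 = 1/18b³ - ⅛b² + 41/24b - 445/36 to the basis.

The other S-polynomials (S(f_2,h_3), S(f_1,h_4), S(f_2,h_4), S(h_3,h_4)) all reduce to 0 modulo the current basis, so we have a Gröbner basis.
Inter-reduce: drop elements whose leading term is divisible by another's, tail-reduce, and make monic.
Reduced Gröbner basis: {a - 1/18b² + 1/72b - 121/72, b³ - 9/4b² + 123/4b - 445/2}.

A lex Gröbner basis eliminates variables successively. Here b³ - 9/4b² + 123/4b - 445/2 depends only on b, with roots {5, -11/8 - 3*sqrt(303)*I/8, -11/8 + 3*sqrt(303)*I/8}; lifting each root through the earlier basis elements recovers the full solutions.
  b = 5: the earlier basis element becomes a - 3 = 0, giving a = 3 — point (3, 5).
  b = -11/8 - 3*sqrt(303)*I/8: the earlier basis element becomes a + 9/16 - sqrt(303)*I/16 = 0, giving a = -9/16 + sqrt(303)*I/16 — point (-9/16 + sqrt(303)*I/16, -11/8 - 3*sqrt(303)*I/8).
  b = -11/8 + 3*sqrt(303)*I/8: the earlier basis element becomes a + 9/16 + sqrt(303)*I/16 = 0, giving a = -9/16 - sqrt(303)*I/16 — point (-9/16 - sqrt(303)*I/16, -11/8 + 3*sqrt(303)*I/8).
Substituting each solution back into the original system confirms all equations vanish.

{(3, 5), (-9/16 + sqrt(303)*I/16, -11/8 - 3*sqrt(303)*I/8), (-9/16 - sqrt(303)*I/16, -11/8 + 3*sqrt(303)*I/8)}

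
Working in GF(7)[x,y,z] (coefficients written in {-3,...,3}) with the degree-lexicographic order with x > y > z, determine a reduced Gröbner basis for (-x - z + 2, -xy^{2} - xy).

f_1 = -x - z + 2, LT = x.
f_2 = -xy^{2} - xy, LT = xy^{2}.

S(f_1,f_2): lcm = xy^{2}. S = y^{2}z - xy - 2y^{2}.
  leading term y^{2}z: no divisor's leading term divides it; move y^{2}z to the remainder.
  leading term xy: subtract (y)·f_1 from -xy - 2y^{2} → -2y^{2} + yz - 2y
  leading term y^{2}: no divisor's leading term divides it; move -2y^{2} to the remainder.
  leading term yz: no divisor's leading term divides it; move yz to the remainder.
  leading term y: no divisor's leading term divides it; move -2y to the remainder.
  remainder y^{2}z - 2y^{2} + yz - 2y ≠ 0; add g_3 = y^{2}z - 2y^{2} + yz - 2y to the basis.

The other S-polynomials (S(f_1,g_3), S(f_2,g_3)) all reduce to 0 modulo the current basis, so we have a Gröbner basis.
Inter-reduce: drop elements whose leading term is divisible by another's, tail-reduce, and make monic.

G = {y^{2}z - 2y^{2} + yz - 2y, x + z - 2}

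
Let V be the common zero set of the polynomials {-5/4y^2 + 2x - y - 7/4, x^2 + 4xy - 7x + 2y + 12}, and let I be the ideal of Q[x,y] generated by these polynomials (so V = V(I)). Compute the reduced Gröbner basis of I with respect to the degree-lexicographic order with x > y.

f_1 = -5/4y^2 + 2x - y - 7/4, LT = y^2.
f_2 = x^2 + 4xy - 7x + 2y + 12, LT = x^2.

The S-polynomials (S(f_1,f_2)) all reduce to 0 modulo the current basis, so we have a Gröbner basis.

G = {x^2 + 4xy - 7x + 2y + 12, y^2 - 8/5x + 4/5y + 7/5}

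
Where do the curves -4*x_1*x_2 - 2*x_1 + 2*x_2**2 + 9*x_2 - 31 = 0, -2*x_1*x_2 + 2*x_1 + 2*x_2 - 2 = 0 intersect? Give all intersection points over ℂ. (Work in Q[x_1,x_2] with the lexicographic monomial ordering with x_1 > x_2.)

Compute a lex Gröbner basis by Buchberger's algorithm.
f_1 = -4*x_1*x_2 - 2*x_1 + 2*x_2**2 + 9*x_2 - 31, LT = x_1*x_2.
f_2 = -2*x_1*x_2 + 2*x_1 + 2*x_2 - 2, LT = x_1*x_2.

S(f_1,f_2): lcm = x_1*x_2. S = 3/2*x_1 - 1/2*x_2**2 - 5/4*x_2 + 27/4.
  leading term x_1: no divisor's leading term divides it; move 3/2*x_1 to the remainder.
  leading term x_2**2: no divisor's leading term divides it; move -1/2*x_2**2 to the remainder.
  leading term x_2: no divisor's leading term divides it; move -5/4*x_2 to the remainder.
  leading term 1: no divisor's leading term divides it; move 27/4 to the remainder.
  remainder 3/2*x_1 - 1/2*x_2**2 - 5/4*x_2 + 27/4 ≠ 0; add h_3 = 3/2*x_1 - 1/2*x_2**2 - 5/4*x_2 + 27/4 to the basis.

S(f_1,h_3): lcm = x_1*x_2. S = 1/2*x_1 + 1/3*x_2**3 + 1/3*x_2**2 - 27/4*x_2 + 31/4.
  leading term x_1: subtract (1/3)·h_3 from 1/2*x_1 + 1/3*x_2**3 + 1/3*x_2**2 - 27/4*x_2 + 31/4 → 1/3*x_2**3 + 1/2*x_2**2 - 19/3*x_2 + 11/2
  leading term x_2**3: no divisor's leading term divides it; move 1/3*x_2**3 to the remainder.
  leading term x_2**2: no divisor's leading term divides it; move 1/2*x_2**2 to the remainder.
  leading term x_2: no divisor's leading term divides it; move -19/3*x_2 to the remainder.
  leading term 1: no divisor's leading term divides it; move 11/2 to the remainder.
  remainder 1/3*x_2**3 + 1/2*x_2**2 - 19/3*x_2 + 11/2 ≠ 0; add h_4 = 1/3*x_2**3 + 1/2*x_2**2 - 19/3*x_2 + 11/2 to the basis.

The other S-polynomials (S(f_2,h_3), S(f_1,h_4), S(f_2,h_4), S(h_3,h_4)) all reduce to 0 modulo the current basis, so we have a Gröbner basis.
Inter-reduce: drop elements whose leading term is divisible by another's, tail-reduce, and make monic.
Reduced Gröbner basis: {x_1 - 1/3*x_2**2 - 5/6*x_2 + 9/2, x_2**3 + 3/2*x_2**2 - 19*x_2 + 33/2}.

A lex Gröbner basis eliminates variables successively. Here x_2**3 + 3/2*x_2**2 - 19*x_2 + 33/2 depends only on x_2, with roots {-11/2, 1, 3}; lifting each root through the earlier basis elements recovers the full solutions.
  x_2 = -11/2: the earlier basis element becomes x_1 - 1 = 0, giving x_1 = 1 — point (1, -11/2).
  x_2 = 1: the earlier basis element becomes x_1 + 10/3 = 0, giving x_1 = -10/3 — point (-10/3, 1).
  x_2 = 3: the earlier basis element becomes x_1 - 1 = 0, giving x_1 = 1 — point (1, 3).
Check: every point annihilates each of the original generators.
This is the nonlinear analogue of row-reducing a linear system.

{(1, -11/2), (-10/3, 1), (1, 3)}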